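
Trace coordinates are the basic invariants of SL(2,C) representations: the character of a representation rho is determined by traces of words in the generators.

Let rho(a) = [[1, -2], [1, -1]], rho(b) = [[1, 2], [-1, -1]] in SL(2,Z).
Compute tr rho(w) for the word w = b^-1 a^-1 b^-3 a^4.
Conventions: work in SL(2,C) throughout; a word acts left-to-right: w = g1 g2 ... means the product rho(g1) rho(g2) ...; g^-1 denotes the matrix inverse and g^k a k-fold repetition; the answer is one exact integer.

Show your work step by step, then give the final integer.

0

rho(b^-1) = [[-1, -2], [1, 1]]
... * rho(a^-1) = [[-1, 2], [-1, 1]]  ->  [[3, -4], [-2, 3]]
... * rho(b^-1) = [[-1, -2], [1, 1]]  ->  [[-7, -10], [5, 7]]
... * rho(b^-1) = [[-1, -2], [1, 1]]  ->  [[-3, 4], [2, -3]]
... * rho(b^-1) = [[-1, -2], [1, 1]]  ->  [[7, 10], [-5, -7]]
... * rho(a) = [[1, -2], [1, -1]]  ->  [[17, -24], [-12, 17]]
... * rho(a) = [[1, -2], [1, -1]]  ->  [[-7, -10], [5, 7]]
... * rho(a) = [[1, -2], [1, -1]]  ->  [[-17, 24], [12, -17]]
... * rho(a) = [[1, -2], [1, -1]]  ->  [[7, 10], [-5, -7]]
tr = 7 + -7 = 0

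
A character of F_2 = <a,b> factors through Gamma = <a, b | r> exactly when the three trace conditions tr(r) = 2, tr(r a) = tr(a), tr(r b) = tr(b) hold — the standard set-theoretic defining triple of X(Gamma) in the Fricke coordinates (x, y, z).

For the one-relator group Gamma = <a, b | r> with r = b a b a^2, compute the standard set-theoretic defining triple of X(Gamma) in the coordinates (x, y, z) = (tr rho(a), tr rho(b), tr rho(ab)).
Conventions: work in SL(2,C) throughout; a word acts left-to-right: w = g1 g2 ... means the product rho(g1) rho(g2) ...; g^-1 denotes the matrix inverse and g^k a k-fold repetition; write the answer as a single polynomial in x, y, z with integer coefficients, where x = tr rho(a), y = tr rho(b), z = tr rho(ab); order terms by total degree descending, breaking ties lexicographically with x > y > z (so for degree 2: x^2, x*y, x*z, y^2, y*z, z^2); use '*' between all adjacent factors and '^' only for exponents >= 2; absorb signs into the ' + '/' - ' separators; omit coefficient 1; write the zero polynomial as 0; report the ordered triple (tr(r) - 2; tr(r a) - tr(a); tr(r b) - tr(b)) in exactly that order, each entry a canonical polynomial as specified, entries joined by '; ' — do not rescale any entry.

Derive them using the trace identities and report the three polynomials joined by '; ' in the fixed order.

x*z^2 - y*z - x - 2; x^2*z^2 - x*y*z - x^2 - z^2 - x + 2; x*y*z^2 - x^2*z - y^2*z - y + z

tr(b a b a) = tr(a b) * tr(a b) - tr(1)   [split at repeated a] = z^2 - 2
tr(b a b) = tr(b) * tr(a b) - tr(a) = y*z - x
use: tr(b a b a^2) = tr(a) * tr(b a b a) - tr(b a b) = x*z^2 - y*z - x
apply: tr(b a b a^3) = tr(a) * tr(a b a b a) - tr(a b a b)  (reduce the a square) = x^2*z^2 - x*y*z - x^2 - z^2 + 2
tr(a b a) = tr(a) * tr(b a) - tr(b) = x*z - y
use: tr(a b a^2) = tr(a) * tr(a b a) - tr(a b) = x^2*z - x*y - z
apply: tr(b a b a^2 b) = tr(b) * tr(a b a^2 b) - tr(a b a^2) = x*y*z^2 - x^2*z - y^2*z + z
assemble the triple (tr(r) - 2; tr(r a) - x; tr(r b) - y)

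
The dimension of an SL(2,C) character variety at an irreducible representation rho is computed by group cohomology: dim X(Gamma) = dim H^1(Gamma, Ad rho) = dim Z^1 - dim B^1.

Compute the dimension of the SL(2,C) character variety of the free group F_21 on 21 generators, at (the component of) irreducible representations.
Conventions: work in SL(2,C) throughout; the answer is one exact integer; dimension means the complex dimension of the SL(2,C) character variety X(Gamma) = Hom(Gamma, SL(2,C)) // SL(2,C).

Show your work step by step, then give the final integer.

Gamma = F_21 has 21 generators and no relators.
So Z^1 = (sl_2)^21 in full: dim Z^1 = 63.
Irreducibility makes the coboundary map sl_2 -> Z^1 injective (trivial centralizer), so dim B^1 = 3.
dim X = dim H^1 = dim Z^1 - dim B^1 = 63 - 3 = 60.

60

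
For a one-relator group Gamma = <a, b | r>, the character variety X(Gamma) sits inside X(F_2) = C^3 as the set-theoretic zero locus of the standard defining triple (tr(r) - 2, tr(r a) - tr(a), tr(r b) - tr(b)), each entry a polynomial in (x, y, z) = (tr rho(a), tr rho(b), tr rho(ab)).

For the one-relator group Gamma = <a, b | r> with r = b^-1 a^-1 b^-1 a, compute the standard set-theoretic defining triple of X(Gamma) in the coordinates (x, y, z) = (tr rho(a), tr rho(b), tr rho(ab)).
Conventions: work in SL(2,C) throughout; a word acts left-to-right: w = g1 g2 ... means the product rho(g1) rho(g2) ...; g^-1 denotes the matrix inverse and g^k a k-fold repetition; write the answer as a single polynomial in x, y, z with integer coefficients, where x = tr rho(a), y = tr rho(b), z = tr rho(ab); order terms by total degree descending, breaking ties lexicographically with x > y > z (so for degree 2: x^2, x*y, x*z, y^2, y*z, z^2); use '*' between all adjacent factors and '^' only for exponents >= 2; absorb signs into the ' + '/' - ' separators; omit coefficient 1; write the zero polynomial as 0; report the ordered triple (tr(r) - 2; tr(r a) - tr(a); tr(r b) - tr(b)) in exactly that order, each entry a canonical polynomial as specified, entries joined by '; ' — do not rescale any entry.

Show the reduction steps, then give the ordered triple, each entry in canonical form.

x*y*z - x^2 - z^2; x^2*y*z - x^3 - x*z^2 - y*z + 2*x; 0

tr(a b^-1) = tr(a) * tr(b) - tr(a b)  (eliminate b^-1) = x*y - z
tr(b^-1 a b^-1) = tr(a b^-1) * tr(b) - tr(a)  (eliminate b^-1) = x*y^2 - y*z - x
tr(a^2) = tr(a) * tr(a) - tr(1)  (reduce the a square) = x^2 - 2
tr(a^2 b) = tr(a) * tr(b a) - tr(b)  (reduce the a square) = x*z - y
tr(a b^-1 a) = tr(a^2) * tr(b) - tr(a^2 b)  (eliminate b^-1) = x^2*y - x*z - y
tr(a b a b) = tr(a b) * tr(a b) - tr(1)  (split on a) = z^2 - 2
tr(a b^-1 a b) = tr(a b a) * tr(b) - tr(a b a b)  (eliminate b^-1) = x*y*z - y^2 - z^2 + 2
tr(b^-1 a b^-1 a) = tr(a b^-1 a) * tr(b) - tr(a b^-1 a b)  (eliminate b^-1) = x^2*y^2 - 2*x*y*z + z^2 - 2
tr(b^-1 a^-1 b^-1 a) = tr(b^-1 a b^-1) * tr(a) - tr(b^-1 a b^-1 a)  (eliminate a^-1) = x*y*z - x^2 - z^2 + 2
tr(b^-1 a^2 b^-1) = tr(a^2 b^-1) * tr(b) - tr(a^2) = x^2*y^2 - x*y*z - x^2 - y^2 + 2
tr(a^3) = tr(a) * tr(a^2) - tr(a) = x^3 - 3*x
tr(a^3 b) = tr(a) * tr(b a^2) - tr(b a) = x^2*z - x*y - z
tr(a^2 b^-1 a) = tr(a^3) * tr(b) - tr(a^3 b) = x^3*y - x^2*z - 2*x*y + z
tr(b a b) = tr(b) * tr(a b) - tr(a) = y*z - x
tr(a b a^2 b) = tr(a) * tr(b a b a) - tr(b a b) = x*z^2 - y*z - x
tr(a^2 b^-1 a b) = tr(a b a^2) * tr(b) - tr(a b a^2 b) = x^2*y*z - x*y^2 - x*z^2 + x
tr(b^-1 a^2 b^-1 a) = tr(a^2 b^-1 a) * tr(b) - tr(a^2 b^-1 a b) = x^3*y^2 - 2*x^2*y*z - x*y^2 + x*z^2 + y*z - x
tr(b^-1 a^-1 b^-1 a^2) = tr(b^-1 a^2 b^-1) * tr(a) - tr(b^-1 a^2 b^-1 a) = x^2*y*z - x^3 - x*z^2 - y*z + 3*x
assemble the triple (tr(r) - 2; tr(r a) - x; tr(r b) - y)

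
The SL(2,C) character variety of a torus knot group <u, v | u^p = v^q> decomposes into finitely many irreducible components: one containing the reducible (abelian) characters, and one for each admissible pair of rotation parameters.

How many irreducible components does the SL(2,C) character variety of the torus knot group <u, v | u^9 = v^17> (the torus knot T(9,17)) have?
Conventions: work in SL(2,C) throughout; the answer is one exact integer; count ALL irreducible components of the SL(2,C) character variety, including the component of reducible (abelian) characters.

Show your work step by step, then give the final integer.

65

For T(9,17): irreducibility forces the central element u^9 = v^17 to one of +I, -I.
On an irreducible component, tr(u) is locked at 2*cos(pi*alpha/9) for some alpha in 1..8, and tr(v) at 2*cos(pi*beta/17) for some beta in 1..16.
Consistency of u^9 = (-1)^alpha I with v^17 = (-1)^beta I forces alpha = beta (mod 2).
Enumerate parity-matched pairs: 4*8 odd-odd plus 4*8 even-even gives 64.
Total: 64 irreducible-character components + 1 reducible (abelian) component = 65.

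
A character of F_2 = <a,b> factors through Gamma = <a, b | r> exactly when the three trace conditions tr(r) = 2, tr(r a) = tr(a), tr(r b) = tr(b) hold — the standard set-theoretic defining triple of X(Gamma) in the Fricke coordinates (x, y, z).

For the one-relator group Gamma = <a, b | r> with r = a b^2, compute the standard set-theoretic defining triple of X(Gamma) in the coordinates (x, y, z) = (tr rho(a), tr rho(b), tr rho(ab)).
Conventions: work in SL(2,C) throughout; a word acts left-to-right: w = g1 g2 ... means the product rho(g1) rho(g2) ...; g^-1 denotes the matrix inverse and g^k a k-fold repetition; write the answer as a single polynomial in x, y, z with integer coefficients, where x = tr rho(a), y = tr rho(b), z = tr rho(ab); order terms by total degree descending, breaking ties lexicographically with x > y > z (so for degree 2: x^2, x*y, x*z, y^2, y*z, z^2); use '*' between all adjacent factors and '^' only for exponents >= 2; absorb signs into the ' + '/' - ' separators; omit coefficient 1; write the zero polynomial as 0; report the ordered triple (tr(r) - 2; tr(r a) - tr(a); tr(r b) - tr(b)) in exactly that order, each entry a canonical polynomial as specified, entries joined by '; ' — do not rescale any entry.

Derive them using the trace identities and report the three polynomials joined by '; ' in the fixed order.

tr(a b^2) = tr(b) tr(a b) - tr(a) = y*z - x
tr(b^2) = tr(b) tr(b) - tr(1)   [square of b] = y^2 - 2
tr(a b^2 a) = tr(a) tr(b^2 a) - tr(b^2)   [square of a] = x*y*z - x^2 - y^2 + 2
tr(a b^3) = tr(b) tr(b a b) - tr(b a) = y^2*z - x*y - z
assemble the triple (tr(r) - 2; tr(r a) - x; tr(r b) - y)

y*z - x - 2; x*y*z - x^2 - y^2 - x + 2; y^2*z - x*y - y - z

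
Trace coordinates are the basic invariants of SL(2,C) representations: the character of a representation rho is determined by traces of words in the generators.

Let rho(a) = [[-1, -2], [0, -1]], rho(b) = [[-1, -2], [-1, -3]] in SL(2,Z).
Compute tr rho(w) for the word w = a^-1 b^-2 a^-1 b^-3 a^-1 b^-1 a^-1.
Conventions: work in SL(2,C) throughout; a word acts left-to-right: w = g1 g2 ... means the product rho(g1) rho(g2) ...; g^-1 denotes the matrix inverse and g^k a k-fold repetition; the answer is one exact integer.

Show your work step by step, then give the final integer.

14266

rho(a^-1) = [[-1, 2], [0, -1]]
... * rho(b^-1) = [[-3, 2], [1, -1]]  ->  [[5, -4], [-1, 1]]
... * rho(b^-1) = [[-3, 2], [1, -1]]  ->  [[-19, 14], [4, -3]]
... * rho(a^-1) = [[-1, 2], [0, -1]]  ->  [[19, -52], [-4, 11]]
... * rho(b^-1) = [[-3, 2], [1, -1]]  ->  [[-109, 90], [23, -19]]
... * rho(b^-1) = [[-3, 2], [1, -1]]  ->  [[417, -308], [-88, 65]]
... * rho(b^-1) = [[-3, 2], [1, -1]]  ->  [[-1559, 1142], [329, -241]]
... * rho(a^-1) = [[-1, 2], [0, -1]]  ->  [[1559, -4260], [-329, 899]]
... * rho(b^-1) = [[-3, 2], [1, -1]]  ->  [[-8937, 7378], [1886, -1557]]
... * rho(a^-1) = [[-1, 2], [0, -1]]  ->  [[8937, -25252], [-1886, 5329]]
tr = 8937 + 5329 = 14266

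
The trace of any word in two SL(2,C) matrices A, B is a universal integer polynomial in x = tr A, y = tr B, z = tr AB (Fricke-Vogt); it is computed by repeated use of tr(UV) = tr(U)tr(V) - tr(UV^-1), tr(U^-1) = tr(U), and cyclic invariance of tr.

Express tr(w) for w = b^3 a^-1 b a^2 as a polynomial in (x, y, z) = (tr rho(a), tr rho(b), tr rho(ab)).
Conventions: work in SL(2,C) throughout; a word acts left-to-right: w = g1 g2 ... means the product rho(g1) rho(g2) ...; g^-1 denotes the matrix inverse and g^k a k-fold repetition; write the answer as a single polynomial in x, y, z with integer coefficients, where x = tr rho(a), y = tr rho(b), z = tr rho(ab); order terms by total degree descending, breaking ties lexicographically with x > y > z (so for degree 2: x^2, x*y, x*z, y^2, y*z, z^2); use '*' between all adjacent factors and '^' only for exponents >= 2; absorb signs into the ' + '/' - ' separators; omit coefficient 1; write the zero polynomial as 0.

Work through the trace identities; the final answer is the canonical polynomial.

x^2*y^3*z - x^3*y^2 - x*y^4 - x*y^2*z^2 - x^2*y*z + y^3*z + x^3 + 4*x*y^2 + x*z^2 - 2*y*z - 3*x

tr(b a b) = tr(b) * tr(a b) - tr(a) = y*z - x
apply: tr(b^3 a) = tr(b) * tr(b a b) - tr(b a) = y^2*z - x*y - z
apply: tr(b^2) = tr(b) * tr(b) - tr(1) = y^2 - 2
tr(b^3) = tr(b) * tr(b^2) - tr(b) = y^3 - 3*y
use: tr(b^2 a^2 b) = tr(a) * tr(b^3 a) - tr(b^3) = x*y^2*z - x^2*y - y^3 - x*z + 3*y
apply: tr(b^2 a^2) = tr(a) * tr(b^2 a) - tr(b^2) = x*y*z - x^2 - y^2 + 2
tr(b a^2 b^3) = tr(b) * tr(b^2 a^2 b) - tr(b^2 a^2) = x*y^3*z - x^2*y^2 - y^4 - 2*x*y*z + x^2 + 4*y^2 - 2
apply: tr(b a b a) = tr(b a) * tr(b a) - tr(1)   [split at repeated b] = z^2 - 2
tr(a b a^2 b) = tr(a) * tr(b a b a) - tr(b a b) = x*z^2 - y*z - x
tr(b a^2) = tr(a) * tr(b a) - tr(b) = x*z - y
tr(a b a^2) = tr(a) * tr(b a^2) - tr(b a) = x^2*z - x*y - z
use: tr(b a b a^2 b) = tr(b) * tr(a b a^2 b) - tr(a b a^2) = x*y*z^2 - x^2*z - y^2*z + z
tr(b a^2 b^3 a) = tr(b) * tr(b a b a^2 b) - tr(b a b a^2) = x*y^2*z^2 - x^2*y*z - y^3*z - x*z^2 + 2*y*z + x
tr(b^3 a^-1 b a^2) = tr(b a^2 b^3) * tr(a) - tr(b a^2 b^3 a) = x^2*y^3*z - x^3*y^2 - x*y^4 - x*y^2*z^2 - x^2*y*z + y^3*z + x^3 + 4*x*y^2 + x*z^2 - 2*y*z - 3*x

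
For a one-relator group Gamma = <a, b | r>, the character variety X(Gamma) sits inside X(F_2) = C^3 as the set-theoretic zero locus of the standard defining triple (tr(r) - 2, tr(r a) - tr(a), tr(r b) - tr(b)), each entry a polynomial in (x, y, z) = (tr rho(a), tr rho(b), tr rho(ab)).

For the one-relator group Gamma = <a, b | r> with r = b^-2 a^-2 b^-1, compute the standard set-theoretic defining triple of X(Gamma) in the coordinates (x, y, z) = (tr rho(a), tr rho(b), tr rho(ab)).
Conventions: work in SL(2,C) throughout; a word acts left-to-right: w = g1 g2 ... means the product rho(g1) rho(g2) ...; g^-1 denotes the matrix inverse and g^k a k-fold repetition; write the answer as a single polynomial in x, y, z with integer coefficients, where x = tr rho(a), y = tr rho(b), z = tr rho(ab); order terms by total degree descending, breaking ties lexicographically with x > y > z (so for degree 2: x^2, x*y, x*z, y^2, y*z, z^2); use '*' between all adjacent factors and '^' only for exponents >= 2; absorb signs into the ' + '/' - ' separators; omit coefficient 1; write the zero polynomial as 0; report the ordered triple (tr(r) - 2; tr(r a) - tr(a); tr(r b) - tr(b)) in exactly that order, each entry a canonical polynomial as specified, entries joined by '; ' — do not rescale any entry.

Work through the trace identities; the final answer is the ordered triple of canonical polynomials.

next, tr(a^-1) = tr(a) = x
next, tr(a^-1 b) = tr(b)*tr(a) - tr(b a)   [inverse elimination on a] = x*y - z
next, tr(b^-1 a^-1) = tr(a^-1)*tr(b) - tr(a^-1 b)   [inverse elimination on b] = z
tr(b^-1 a^-1 b^-1) = tr(b^-1 a^-1)*tr(b) - tr(b^-1 a^-1 b)   [inverse elimination on b] = y*z - x
tr(b^-3 a^-1) = tr(b^-1 a^-1 b^-1)*tr(b) - tr(b^-1 a^-1)   [inverse elimination on b] = y^2*z - x*y - z
tr(b^-2) = tr(b^-1)*tr(b) - tr(1)   [inverse elimination on b] = y^2 - 2
tr(b^-3) = tr(b^-2)*tr(b) - tr(b^-1)   [inverse elimination on b] = y^3 - 3*y
next, tr(b^-2 a^-2 b^-1) = tr(b^-3 a^-1)*tr(a) - tr(b^-3)   [inverse elimination on a] = x*y^2*z - x^2*y - y^3 - x*z + 3*y
tr(b^-1 a b^-1) = tr(a b^-1)*tr(b) - tr(a) = x*y^2 - y*z - x
tr(b^-1 a b^-2) = tr(b^-1 a b^-1)*tr(b) - tr(b^-1 a) = x*y^3 - y^2*z - 2*x*y + z
and tr(a^2) = tr(a)*tr(a) - tr(1) = x^2 - 2
tr(a^2 b) = tr(a)*tr(b a) - tr(b) = x*z - y
tr(a b^-1 a) = tr(a^2)*tr(b) - tr(a^2 b) = x^2*y - x*z - y
next, tr(a b a b) = tr(a b)*tr(a b) - tr(1)   [split at repeated a] = z^2 - 2
tr(a b^-1 a b) = tr(a b a)*tr(b) - tr(a b a b) = x*y*z - y^2 - z^2 + 2
next, tr(b^-1 a b^-1 a) = tr(a b^-1 a)*tr(b) - tr(a b^-1 a b) = x^2*y^2 - 2*x*y*z + z^2 - 2
and tr(b^-1 a b^-2 a) = tr(b^-1 a b^-1 a)*tr(b) - tr(b^-1 a b^-1 a b) = x^2*y^3 - 2*x*y^2*z - x^2*y + y*z^2 + x*z - y
tr(a^-1 b^-1 a b^-2) = tr(b^-1 a b^-2)*tr(a) - tr(b^-1 a b^-2 a) = x*y^2*z - x^2*y - y*z^2 + y
next, tr(b^-2 a^-2 b^-1 a) = tr(a^-1 b^-1 a b^-2)*tr(a) - tr(a^-1 b^-1 a b^-2 a) = x^2*y^2*z - x^3*y - x*y^3 - x*y*z^2 + y^2*z + 3*x*y - z
tr(b^-2 a^-2) = tr(a^-2 b^-1)*tr(b) - tr(a^-2) = x*y*z - x^2 - y^2 + 2
assemble the triple (tr(r) - 2; tr(r a) - x; tr(r b) - y)

x*y^2*z - x^2*y - y^3 - x*z + 3*y - 2; x^2*y^2*z - x^3*y - x*y^3 - x*y*z^2 + y^2*z + 3*x*y - x - z; x*y*z - x^2 - y^2 - y + 2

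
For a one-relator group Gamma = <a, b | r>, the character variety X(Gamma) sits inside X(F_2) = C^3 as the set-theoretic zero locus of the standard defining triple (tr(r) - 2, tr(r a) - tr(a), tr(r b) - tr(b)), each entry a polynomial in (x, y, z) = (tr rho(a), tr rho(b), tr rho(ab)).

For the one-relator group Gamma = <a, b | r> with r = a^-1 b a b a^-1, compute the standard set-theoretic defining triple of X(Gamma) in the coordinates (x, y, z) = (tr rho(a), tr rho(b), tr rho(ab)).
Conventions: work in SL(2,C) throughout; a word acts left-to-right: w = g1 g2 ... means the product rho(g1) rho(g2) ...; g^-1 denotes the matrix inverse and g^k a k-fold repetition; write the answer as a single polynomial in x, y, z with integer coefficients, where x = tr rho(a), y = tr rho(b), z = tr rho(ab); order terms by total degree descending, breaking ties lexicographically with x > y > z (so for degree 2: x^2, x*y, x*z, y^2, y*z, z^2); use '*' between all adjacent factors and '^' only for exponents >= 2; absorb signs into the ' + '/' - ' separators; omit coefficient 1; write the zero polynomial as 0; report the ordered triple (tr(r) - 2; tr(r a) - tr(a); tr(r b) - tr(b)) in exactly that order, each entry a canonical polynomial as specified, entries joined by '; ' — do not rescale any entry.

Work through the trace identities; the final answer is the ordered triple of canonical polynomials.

x^2*y*z - x^3 - x*z^2 - y*z + 3*x - 2; x*y*z - x^2 - z^2 - x + 2; x^2*y^2*z - x^3*y - 2*x*y*z^2 + x^2*z + z^3 + 2*x*y - y - 3*z

next, trace(b a b) = trace(b) * trace(a b) - trace(a)   [square of b] = y*z - x
next, trace(b a b a) = trace(b a) * trace(b a) - trace(1)   [split at a repeated b] = z^2 - 2
next, trace(b a b a^-1) = trace(b a b) * trace(a) - trace(b a b a)   [inverse elimination on a] = x*y*z - x^2 - z^2 + 2
trace(a^-1 b a b a^-1) = trace(b a b a^-1) * trace(a) - trace(b a b)   [inverse elimination on a] = x^2*y*z - x^3 - x*z^2 - y*z + 3*x
trace(b a b^2) = trace(b) * trace(a b^2) - trace(a b) = y^2*z - x*y - z
trace(a b a) = trace(a) * trace(b a) - trace(b) = x*z - y
trace(b a b^2 a) = trace(b) * trace(a b a b) - trace(a b a) = y*z^2 - x*z - y
and trace(b a^-1 b a b) = trace(b a b^2) * trace(a) - trace(b a b^2 a) = x*y^2*z - x^2*y - y*z^2 + y
next, trace(b a b a b a) = trace(a b) * trace(a b a b) - trace(a^-1 b^-1) = z^3 - 3*z
next, trace(b a^-1 b a b a) = trace(b a b a b) * trace(a) - trace(b a b a b a) = x*y*z^2 - x^2*z - z^3 - x*y + 3*z
trace(a^-1 b a b a^-1 b) = trace(b a^-1 b a b) * trace(a) - trace(b a^-1 b a b a) = x^2*y^2*z - x^3*y - 2*x*y*z^2 + x^2*z + z^3 + 2*x*y - 3*z
assemble the triple (trace(r) - 2; trace(r a) - x; trace(r b) - y)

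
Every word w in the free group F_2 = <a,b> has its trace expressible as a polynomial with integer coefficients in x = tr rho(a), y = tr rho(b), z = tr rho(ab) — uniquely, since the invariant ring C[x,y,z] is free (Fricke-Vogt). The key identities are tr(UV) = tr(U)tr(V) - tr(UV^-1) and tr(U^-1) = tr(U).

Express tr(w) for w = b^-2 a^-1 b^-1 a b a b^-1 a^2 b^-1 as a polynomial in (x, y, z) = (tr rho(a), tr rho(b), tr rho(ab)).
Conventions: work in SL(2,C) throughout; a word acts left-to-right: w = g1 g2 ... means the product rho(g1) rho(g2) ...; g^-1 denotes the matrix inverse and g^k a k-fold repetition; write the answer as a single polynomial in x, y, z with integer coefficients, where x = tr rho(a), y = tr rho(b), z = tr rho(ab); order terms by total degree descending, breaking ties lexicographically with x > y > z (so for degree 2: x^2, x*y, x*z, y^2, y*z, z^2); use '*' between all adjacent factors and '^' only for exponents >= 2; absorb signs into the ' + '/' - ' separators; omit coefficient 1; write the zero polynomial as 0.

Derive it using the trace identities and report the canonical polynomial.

tr(a b a) = tr(a) * tr(b a) - tr(b)   [square of a] = x*z - y
tr(a b a^2) = tr(a) * tr(a b a) - tr(a b)   [square of a] = x^2*z - x*y - z
tr(b a b a) = tr(a b) * tr(a b) - tr(1)   [split at a repeated a] = z^2 - 2
tr(b a b) = tr(b) * tr(a b) - tr(a)   [square of b] = y*z - x
tr(a b a^2 b) = tr(a) * tr(b a b a) - tr(b a b)   [square of a] = x*z^2 - y*z - x
tr(b^-1 a b a^2) = tr(a b a^2) * tr(b) - tr(a b a^2 b)   [inverse elimination on b] = x^2*y*z - x*y^2 - x*z^2 + x
tr(a b a^3) = tr(a) * tr(a^2 b a) - tr(a^2 b)   [square of a] = x^3*z - x^2*y - 2*x*z + y
tr(b^2) = tr(b) * tr(b) - tr(1)   [square of b] = y^2 - 2
tr(b a^2 b) = tr(a) * tr(b^2 a) - tr(b^2)   [square of a] = x*y*z - x^2 - y^2 + 2
tr(a b a^2 b a) = tr(a) * tr(b a^2 b a) - tr(b a^2 b)   [square of a] = x^2*z^2 - 2*x*y*z + y^2 - 2
tr(a b a^3 b a) = tr(a) * tr(a b a^2 b a) - tr(a b a^2 b)   [square of a] = x^3*z^2 - 2*x^2*y*z + x*y^2 - x*z^2 + y*z - x
tr(b a b a b a) = tr(a b) * tr(a b a b) - tr(a^-1 b^-1)   [split at a repeated a] = z^3 - 3*z
tr(b a b a b) = tr(b) * tr(a b a b) - tr(a b a)   [square of b] = y*z^2 - x*z - y
tr(b a b a b a^2) = tr(a) * tr(b a b a b a) - tr(b a b a b)   [square of a] = x*z^3 - y*z^2 - 2*x*z + y
tr(a b a^3 b a b) = tr(a) * tr(b a b a b a^2) - tr(b a b a b a)   [square of a] = x^2*z^3 - x*y*z^2 - 2*x^2*z - z^3 + x*y + 3*z
tr(b^-1 a b a^3 b a) = tr(a b a^3 b a) * tr(b) - tr(a b a^3 b a b)   [inverse elimination on b] = x^3*y*z^2 - 2*x^2*y^2*z - x^2*z^3 + x*y^3 + 2*x^2*z + y^2*z + z^3 - 2*x*y - 3*z
tr(a^-1 b^-1 a b a^3 b) = tr(b^-1 a b a^3 b) * tr(a) - tr(b^-1 a b a^3 b a)   [inverse elimination on a] = -x^3*y*z^2 + x^4*z + 2*x^2*y^2*z + x^2*z^3 - x^3*y - x*y^3 - 4*x^2*z - y^2*z - z^3 + 3*x*y + 3*z
tr(b^-1 a^-1 b^-1 a b a^3) = tr(a^-1 b^-1 a b a^3) * tr(b) - tr(a^-1 b^-1 a b a^3 b)   [inverse elimination on b] = x^3*y*z^2 - x^4*z - x^2*y^2*z - x^2*z^3 + x^3*y - x*y*z^2 + 4*x^2*z + y^2*z + z^3 - 2*x*y - 3*z
tr(b^-2 a^-1 b^-1 a b a^3) = tr(b^-1 a^-1 b^-1 a b a^3) * tr(b) - tr(b^-1 a^-1 b^-1 a b a^3 b)   [inverse elimination on b] = x^3*y^2*z^2 - x^4*y*z - x^2*y^3*z - x^2*y*z^3 + x^3*y^2 - x*y^2*z^2 + 3*x^2*y*z + y^3*z + y*z^3 - x*y^2 + x*z^2 - 3*y*z - x
tr(a^2 b^-3 a^-1 b^-1 a b a) = tr(b^-2 a^-1 b^-1 a b a^3) * tr(b) - tr(b^-2 a^-1 b^-1 a b a^3 b)   [inverse elimination on b] = x^3*y^3*z^2 - x^4*y^2*z - x^2*y^4*z - x^2*y^2*z^3 + x^3*y^3 - x^3*y*z^2 - x*y^3*z^2 + x^4*z + 4*x^2*y^2*z + x^2*z^3 + y^4*z + y^2*z^3 - x^3*y - x*y^3 + 2*x*y*z^2 - 4*x^2*z - 4*y^2*z - z^3 + x*y + 3*z
tr(a b a b a^2) = tr(a) * tr(b a b a^2) - tr(b a b a)   [square of a] = x^2*z^2 - x*y*z - x^2 - z^2 + 2
tr(a b a b a^2 b^-1) = tr(a b a b a^2) * tr(b) - tr(a b a b a^2 b)   [inverse elimination on b] = x^2*y*z^2 - x*y^2*z - x*z^3 - x^2*y + 2*x*z + y
tr(a b a b a^2 b^-2) = tr(a b a b a^2 b^-1) * tr(b) - tr(a b a b a^2)   [inverse elimination on b] = x^2*y^2*z^2 - x*y^3*z - x*y*z^3 - x^2*y^2 - x^2*z^2 + 3*x*y*z + x^2 + y^2 + z^2 - 2
tr(b^-3 a b a b a^2) = tr(a b a b a^2 b^-2) * tr(b) - tr(a b a b a^2 b^-1)   [inverse elimination on b] = x^2*y^3*z^2 - x*y^4*z - x*y^2*z^3 - x^2*y^3 - 2*x^2*y*z^2 + 4*x*y^2*z + x*z^3 + 2*x^2*y + y^3 + y*z^2 - 2*x*z - 3*y
tr(b^-1 a b a b a^2 b^-3) = tr(b^-3 a b a b a^2) * tr(b) - tr(b^-3 a b a b a^2 b)   [inverse elimination on b] = x^2*y^4*z^2 - x*y^5*z - x*y^3*z^3 - x^2*y^4 - 3*x^2*y^2*z^2 + 5*x*y^3*z + 2*x*y*z^3 + 3*x^2*y^2 + x^2*z^2 + y^4 + y^2*z^2 - 5*x*y*z - x^2 - 4*y^2 - z^2 + 2
tr(a b a b a^3) = tr(a) * tr(a^2 b a b a) - tr(a^2 b a b)   [square of a] = x^3*z^2 - x^2*y*z - x^3 - 2*x*z^2 + y*z + 3*x
tr(a b^-1 a b a b a^2) = tr(a b a b a^3) * tr(b) - tr(a b a b a^3 b)   [inverse elimination on b] = x^3*y*z^2 - x^2*y^2*z - x^2*z^3 - x^3*y - x*y*z^2 + 2*x^2*z + y^2*z + z^3 + 2*x*y - 3*z
tr(b a b a^2 b) = tr(b) * tr(a b a^2 b) - tr(a b a^2)   [square of b] = x*y*z^2 - x^2*z - y^2*z + z
tr(a b a b a^2 b a) = tr(a) * tr(b a b a^2 b a) - tr(b a b a^2 b)   [square of a] = x^2*z^3 - 2*x*y*z^2 - x^2*z + y^2*z + x*y - z
tr(b a b a b a b a) = tr(a b a b a b) * tr(a b) - tr(b a b a)   [split at a repeated a] = z^4 - 4*z^2 + 2
tr(b a b a b a b) = tr(b) * tr(a b a b a b) - tr(a b a b a)   [square of b] = y*z^3 - x*z^2 - 2*y*z + x
tr(a b a b a^2 b a b) = tr(a) * tr(b a b a b a b a) - tr(b a b a b a b)   [square of a] = x*z^4 - y*z^3 - 3*x*z^2 + 2*y*z + x
tr(a b^-1 a b a b a^2 b) = tr(a b a b a^2 b a) * tr(b) - tr(a b a b a^2 b a b)   [inverse elimination on b] = x^2*y*z^3 - 2*x*y^2*z^2 - x*z^4 - x^2*y*z + y^3*z + y*z^3 + x*y^2 + 3*x*z^2 - 3*y*z - x
tr(a b^-1 a b a b a^2 b^-1) = tr(a b^-1 a b a b a^2) * tr(b) - tr(a b^-1 a b a b a^2 b)   [inverse elimination on b] = x^3*y^2*z^2 - x^2*y^3*z - 2*x^2*y*z^3 - x^3*y^2 + x*y^2*z^2 + x*z^4 + 3*x^2*y*z + x*y^2 - 3*x*z^2 + x
tr(a b^-1 a b a b a^2 b^-2) = tr(a b^-1 a b a b a^2 b^-1) * tr(b) - tr(a b^-1 a b a b a^2)   [inverse elimination on b] = x^3*y^3*z^2 - x^2*y^4*z - 2*x^2*y^2*z^3 - x^3*y^3 - x^3*y*z^2 + x*y^3*z^2 + x*y*z^4 + 4*x^2*y^2*z + x^2*z^3 + x^3*y + x*y^3 - 2*x*y*z^2 - 2*x^2*z - y^2*z - z^3 - x*y + 3*z
tr(b^-1 a b a b a^2 b^-3 a) = tr(a b^-1 a b a b a^2 b^-2) * tr(b) - tr(a b^-1 a b a b a^2 b^-1)   [inverse elimination on b] = x^3*y^4*z^2 - x^2*y^5*z - 2*x^2*y^3*z^3 - x^3*y^4 - 2*x^3*y^2*z^2 + x*y^4*z^2 + x*y^2*z^4 + 5*x^2*y^3*z + 3*x^2*y*z^3 + 2*x^3*y^2 + x*y^4 - 3*x*y^2*z^2 - x*z^4 - 5*x^2*y*z - y^3*z - y*z^3 - 2*x*y^2 + 3*x*z^2 + 3*y*z - x
tr(a^2 b^-3 a^-1 b^-1 a b a b) = tr(b^-1 a b a b a^2 b^-3) * tr(a) - tr(b^-1 a b a b a^2 b^-3 a)   [inverse elimination on a] = x^2*y^3*z^3 - x^3*y^2*z^2 - x*y^4*z^2 - x*y^2*z^4 - x^2*y*z^3 + x^3*y^2 + x^3*z^2 + 4*x*y^2*z^2 + x*z^4 + y^3*z + y*z^3 - x^3 - 2*x*y^2 - 4*x*z^2 - 3*y*z + 3*x
tr(b^-2 a^-1 b^-1 a b a b^-1 a^2 b^-1) = tr(a^2 b^-3 a^-1 b^-1 a b a) * tr(b) - tr(a^2 b^-3 a^-1 b^-1 a b a b)   [inverse elimination on b] = x^3*y^4*z^2 - x^4*y^3*z - x^2*y^5*z - 2*x^2*y^3*z^3 + x^3*y^4 + x*y^2*z^4 + x^4*y*z + 4*x^2*y^3*z + 2*x^2*y*z^3 + y^5*z + y^3*z^3 - 2*x^3*y^2 - x^3*z^2 - x*y^4 - 2*x*y^2*z^2 - x*z^4 - 4*x^2*y*z - 5*y^3*z - 2*y*z^3 + x^3 + 3*x*y^2 + 4*x*z^2 + 6*y*z - 3*x

x^3*y^4*z^2 - x^4*y^3*z - x^2*y^5*z - 2*x^2*y^3*z^3 + x^3*y^4 + x*y^2*z^4 + x^4*y*z + 4*x^2*y^3*z + 2*x^2*y*z^3 + y^5*z + y^3*z^3 - 2*x^3*y^2 - x^3*z^2 - x*y^4 - 2*x*y^2*z^2 - x*z^4 - 4*x^2*y*z - 5*y^3*z - 2*y*z^3 + x^3 + 3*x*y^2 + 4*x*z^2 + 6*y*z - 3*x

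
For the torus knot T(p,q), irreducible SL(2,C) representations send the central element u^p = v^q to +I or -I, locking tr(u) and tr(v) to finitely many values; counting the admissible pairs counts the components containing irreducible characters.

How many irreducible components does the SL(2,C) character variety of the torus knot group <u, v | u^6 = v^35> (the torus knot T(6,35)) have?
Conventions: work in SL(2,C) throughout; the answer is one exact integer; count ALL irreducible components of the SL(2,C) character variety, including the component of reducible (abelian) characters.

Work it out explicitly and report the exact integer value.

Gamma = < u, v | u^6 = v^35 > (torus knot T(6,35)); the central element u^6 = v^35 acts as +I or -I in any irreducible SL(2,C) representation.
So on each irreducible component the traces are pinned: tr(u) = 2*cos(pi*alpha/6) with 1 <= alpha <= 5, tr(v) = 2*cos(pi*beta/35) with 1 <= beta <= 34.
u^6 = (-1)^alpha I and v^35 = (-1)^beta I must agree, so alpha and beta have equal parity.
Counting: 3 odd alphas x 17 odd betas + 2 even alphas x 17 even betas = 51 + 34 = 85.
components with irreducible characters: 85; plus the single component of reducible (abelian) characters: total 86.

86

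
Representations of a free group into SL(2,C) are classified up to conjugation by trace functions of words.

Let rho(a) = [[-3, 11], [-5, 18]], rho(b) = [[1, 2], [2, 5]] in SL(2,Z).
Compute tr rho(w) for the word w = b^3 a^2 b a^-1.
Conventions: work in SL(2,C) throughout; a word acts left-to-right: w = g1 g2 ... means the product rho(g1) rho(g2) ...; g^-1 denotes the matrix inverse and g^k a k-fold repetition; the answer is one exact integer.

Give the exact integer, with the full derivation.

-583029

rho(b) = [[1, 2], [2, 5]]
... * rho(b) = [[1, 2], [2, 5]]  ->  [[5, 12], [12, 29]]
... * rho(b) = [[1, 2], [2, 5]]  ->  [[29, 70], [70, 169]]
... * rho(a) = [[-3, 11], [-5, 18]]  ->  [[-437, 1579], [-1055, 3812]]
... * rho(a) = [[-3, 11], [-5, 18]]  ->  [[-6584, 23615], [-15895, 57011]]
... * rho(b) = [[1, 2], [2, 5]]  ->  [[40646, 104907], [98127, 253265]]
... * rho(a^-1) = [[18, -11], [5, -3]]  ->  [[1256163, -761827], [3032611, -1839192]]
tr = 1256163 + -1839192 = -583029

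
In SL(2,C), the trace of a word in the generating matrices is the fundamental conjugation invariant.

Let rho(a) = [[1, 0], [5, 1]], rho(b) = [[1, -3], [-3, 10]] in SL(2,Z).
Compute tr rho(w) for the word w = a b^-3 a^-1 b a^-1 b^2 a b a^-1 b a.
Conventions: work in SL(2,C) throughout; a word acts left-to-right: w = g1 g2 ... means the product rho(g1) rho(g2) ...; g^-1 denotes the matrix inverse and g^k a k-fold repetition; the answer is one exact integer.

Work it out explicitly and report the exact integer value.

-1655340181

rho(a) = [[1, 0], [5, 1]]
... * rho(b^-1) = [[10, 3], [3, 1]]  ->  [[10, 3], [53, 16]]
... * rho(b^-1) = [[10, 3], [3, 1]]  ->  [[109, 33], [578, 175]]
... * rho(b^-1) = [[10, 3], [3, 1]]  ->  [[1189, 360], [6305, 1909]]
... * rho(a^-1) = [[1, 0], [-5, 1]]  ->  [[-611, 360], [-3240, 1909]]
... * rho(b) = [[1, -3], [-3, 10]]  ->  [[-1691, 5433], [-8967, 28810]]
... * rho(a^-1) = [[1, 0], [-5, 1]]  ->  [[-28856, 5433], [-153017, 28810]]
... * rho(b) = [[1, -3], [-3, 10]]  ->  [[-45155, 140898], [-239447, 747151]]
... * rho(b) = [[1, -3], [-3, 10]]  ->  [[-467849, 1544445], [-2480900, 8189851]]
... * rho(a) = [[1, 0], [5, 1]]  ->  [[7254376, 1544445], [38468355, 8189851]]
... * rho(b) = [[1, -3], [-3, 10]]  ->  [[2621041, -6318678], [13898802, -33506555]]
... * rho(a^-1) = [[1, 0], [-5, 1]]  ->  [[34214431, -6318678], [181431577, -33506555]]
... * rho(b) = [[1, -3], [-3, 10]]  ->  [[53170465, -165830073], [281951242, -879360281]]
... * rho(a) = [[1, 0], [5, 1]]  ->  [[-775979900, -165830073], [-4114850163, -879360281]]
tr = -775979900 + -879360281 = -1655340181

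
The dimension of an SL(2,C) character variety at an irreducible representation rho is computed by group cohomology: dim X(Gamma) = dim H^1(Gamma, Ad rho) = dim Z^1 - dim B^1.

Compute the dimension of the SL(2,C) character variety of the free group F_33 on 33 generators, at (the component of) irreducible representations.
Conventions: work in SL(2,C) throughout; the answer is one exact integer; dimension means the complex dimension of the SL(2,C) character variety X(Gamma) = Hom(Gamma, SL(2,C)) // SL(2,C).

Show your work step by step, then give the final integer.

96

Here Gamma is free of rank 33 — no relator constrains a cocycle.
A cocycle picks one sl_2 vector per generator freely, giving dim Z^1 = 3*33 = 99.
At an irreducible rho the centralizer of the image in sl_2 is 0, so the coboundary map sl_2 -> Z^1 is injective: dim B^1 = 3.
Therefore dim X = 99 - 3 = 96.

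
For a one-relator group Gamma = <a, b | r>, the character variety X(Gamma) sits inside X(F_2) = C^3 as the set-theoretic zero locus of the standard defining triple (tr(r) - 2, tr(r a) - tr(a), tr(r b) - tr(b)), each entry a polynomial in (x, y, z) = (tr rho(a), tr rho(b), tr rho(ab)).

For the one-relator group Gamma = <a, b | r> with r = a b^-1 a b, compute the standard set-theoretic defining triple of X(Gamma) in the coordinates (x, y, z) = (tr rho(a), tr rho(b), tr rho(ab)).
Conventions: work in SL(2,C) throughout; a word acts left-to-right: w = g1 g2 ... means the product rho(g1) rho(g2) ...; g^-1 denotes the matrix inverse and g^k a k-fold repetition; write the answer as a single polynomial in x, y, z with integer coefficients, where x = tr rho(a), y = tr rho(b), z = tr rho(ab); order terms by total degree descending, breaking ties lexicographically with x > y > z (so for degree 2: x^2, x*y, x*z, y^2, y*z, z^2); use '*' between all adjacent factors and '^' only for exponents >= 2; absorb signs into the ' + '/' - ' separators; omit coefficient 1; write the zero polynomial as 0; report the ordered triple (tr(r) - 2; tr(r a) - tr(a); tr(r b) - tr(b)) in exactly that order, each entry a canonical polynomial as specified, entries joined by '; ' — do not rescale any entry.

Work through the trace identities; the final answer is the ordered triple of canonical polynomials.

x*y*z - y^2 - z^2; x^2*y*z - x*y^2 - x*z^2; x*y^2*z - x^2*y - y^3 - y*z^2 + x*z + 2*y

reduce: trace(a b a) = trace(a)*trace(b a) - trace(b)   [square of a] = x*z - y
trace(a b a b) = trace(a b)*trace(a b) - trace(1)   [split at a repeated a] = z^2 - 2
reduce: trace(a b^-1 a b) = trace(a b a)*trace(b) - trace(a b a b)   [inverse elimination on b] = x*y*z - y^2 - z^2 + 2
reduce: trace(a b a^2) = trace(a)*trace(a b a) - trace(a b)   [square of a] = x^2*z - x*y - z
trace(b a b) = trace(b)*trace(a b) - trace(a)   [square of b] = y*z - x
trace(a b a^2 b) = trace(a)*trace(b a b a) - trace(b a b)   [square of a] = x*z^2 - y*z - x
reduce: trace(a b^-1 a b a) = trace(a b a^2)*trace(b) - trace(a b a^2 b)   [inverse elimination on b] = x^2*y*z - x*y^2 - x*z^2 + x
trace(b^2) = trace(b)*trace(b) - trace(1)  (reduce the b square) = y^2 - 2
so trace(a b^2 a) = trace(a)*trace(b^2 a) - trace(b^2)  (reduce the a square) = x*y*z - x^2 - y^2 + 2
reduce: trace(a b^2 a b) = trace(b)*trace(a b a b) - trace(a b a)  (reduce the b square) = y*z^2 - x*z - y
trace(a b^-1 a b^2) = trace(a b^2 a)*trace(b) - trace(a b^2 a b)  (eliminate b^-1) = x*y^2*z - x^2*y - y^3 - y*z^2 + x*z + 3*y
assemble the triple (trace(r) - 2; trace(r a) - x; trace(r b) - y)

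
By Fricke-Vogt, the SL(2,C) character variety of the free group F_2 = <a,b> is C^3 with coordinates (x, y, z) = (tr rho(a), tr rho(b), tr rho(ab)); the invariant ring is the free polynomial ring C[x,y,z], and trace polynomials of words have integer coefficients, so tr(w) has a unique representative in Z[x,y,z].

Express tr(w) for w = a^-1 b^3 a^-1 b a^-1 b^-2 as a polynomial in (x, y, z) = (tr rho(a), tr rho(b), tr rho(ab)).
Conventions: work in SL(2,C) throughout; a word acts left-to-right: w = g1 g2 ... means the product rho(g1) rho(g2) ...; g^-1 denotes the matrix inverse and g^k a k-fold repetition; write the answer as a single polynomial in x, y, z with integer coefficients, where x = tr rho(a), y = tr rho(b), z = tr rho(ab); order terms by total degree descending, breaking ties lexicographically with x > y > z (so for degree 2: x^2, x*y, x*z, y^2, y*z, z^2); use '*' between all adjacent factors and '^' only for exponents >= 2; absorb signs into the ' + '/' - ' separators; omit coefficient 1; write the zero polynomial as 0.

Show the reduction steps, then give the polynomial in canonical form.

next, trace(b^2) = trace(b) * trace(b) - trace(1)   [square of b] = y^2 - 2
next, trace(b^3) = trace(b) * trace(b^2) - trace(b)   [square of b] = y^3 - 3*y
trace(b^4) = trace(b) * trace(b^3) - trace(b^2)   [square of b] = y^4 - 4*y^2 + 2
next, trace(a b^2) = trace(b) * trace(a b) - trace(a)   [square of b] = y*z - x
and trace(a b^3) = trace(b) * trace(a b^2) - trace(a b)   [square of b] = y^2*z - x*y - z
and trace(b^4 a) = trace(b) * trace(a b^3) - trace(a b^2)   [square of b] = y^3*z - x*y^2 - 2*y*z + x
trace(b^4 a^-1) = trace(b^4) * trace(a) - trace(b^4 a)   [inverse elimination on a] = x*y^4 - y^3*z - 3*x*y^2 + 2*y*z + x
trace(b a^-2 b^3) = trace(b^4 a^-1) * trace(a) - trace(b^4)   [inverse elimination on a] = x^2*y^4 - x*y^3*z - 3*x^2*y^2 - y^4 + 2*x*y*z + x^2 + 4*y^2 - 2
trace(a b a b) = trace(a b) * trace(a b) - trace(1)   [split at a repeated a] = z^2 - 2
next, trace(a b a) = trace(a) * trace(b a) - trace(b)   [square of a] = x*z - y
trace(a b a b^2) = trace(b) * trace(a b a b) - trace(a b a)   [square of b] = y*z^2 - x*z - y
trace(b^3 a b a) = trace(b) * trace(a b a b^2) - trace(a b a b)   [square of b] = y^2*z^2 - x*y*z - y^2 - z^2 + 2
and trace(a^-1 b^3 a b) = trace(b^3 a b) * trace(a) - trace(b^3 a b a)   [inverse elimination on a] = x*y^3*z - x^2*y^2 - y^2*z^2 - x*y*z + x^2 + y^2 + z^2 - 2
trace(b a^-2 b^3 a) = trace(a^-1 b^3 a b) * trace(a) - trace(a^-1 b^3 a b a)   [inverse elimination on a] = x^2*y^3*z - x^3*y^2 - x*y^2*z^2 - x^2*y*z - y^3*z + x^3 + 2*x*y^2 + x*z^2 + 2*y*z - 3*x
next, trace(a^-1 b^3 a^-1 b a^-1) = trace(b a^-2 b^3) * trace(a) - trace(b a^-2 b^3 a)   [inverse elimination on a] = x^3*y^4 - 2*x^2*y^3*z - 2*x^3*y^2 - x*y^4 + x*y^2*z^2 + 3*x^2*y*z + y^3*z + 2*x*y^2 - x*z^2 - 2*y*z + x
next, trace(b^5) = trace(b) * trace(b^4) - trace(b^3)   [square of b] = y^5 - 5*y^3 + 5*y
trace(b^5 a) = trace(b) * trace(b a b^3) - trace(b a b^2)   [square of b] = y^4*z - x*y^3 - 3*y^2*z + 2*x*y + z
trace(b^3 a^-1 b^2) = trace(b^5) * trace(a) - trace(b^5 a)   [inverse elimination on a] = x*y^5 - y^4*z - 4*x*y^3 + 3*y^2*z + 3*x*y - z
trace(a b^3 a) = trace(a) * trace(b^3 a) - trace(b^3)   [square of a] = x*y^2*z - x^2*y - y^3 - x*z + 3*y
next, trace(b^2 a b^3 a) = trace(b) * trace(a b^3 a b) - trace(a b^3 a)   [square of b] = y^3*z^2 - 2*x*y^2*z + x^2*y - y*z^2 + x*z - y
trace(b^3 a^-1 b^2 a) = trace(b^2 a b^3) * trace(a) - trace(b^2 a b^3 a)   [inverse elimination on a] = x*y^4*z - x^2*y^3 - y^3*z^2 - x*y^2*z + x^2*y + y*z^2 + y
and trace(b a^-1 b^3 a^-1 b) = trace(b^3 a^-1 b^2) * trace(a) - trace(b^3 a^-1 b^2 a)   [inverse elimination on a] = x^2*y^5 - 2*x*y^4*z - 3*x^2*y^3 + y^3*z^2 + 4*x*y^2*z + 2*x^2*y - y*z^2 - x*z - y
next, trace(b^4 a b a) = trace(b) * trace(b a b a b^2) - trace(b a b a b)   [square of b] = y^3*z^2 - x*y^2*z - y^3 - 2*y*z^2 + x*z + 3*y
next, trace(b a b a^-1 b^3) = trace(b^4 a b) * trace(a) - trace(b^4 a b a)   [inverse elimination on a] = x*y^4*z - x^2*y^3 - y^3*z^2 - 2*x*y^2*z + 2*x^2*y + y^3 + 2*y*z^2 - 3*y
trace(a b a b a b) = trace(a b) * trace(a b a b) - trace(a^-1 b^-1)   [split at a repeated a] = z^3 - 3*z
trace(a b a b a) = trace(a) * trace(b a b a) - trace(b a b)   [square of a] = x*z^2 - y*z - x
next, trace(a b a b a b^2) = trace(b) * trace(a b a b a b) - trace(a b a b a)   [square of b] = y*z^3 - x*z^2 - 2*y*z + x
next, trace(b^3 a b a b a) = trace(b) * trace(a b a b a b^2) - trace(a b a b a b)   [square of b] = y^2*z^3 - x*y*z^2 - 2*y^2*z - z^3 + x*y + 3*z
next, trace(b a b a^-1 b^3 a) = trace(b^3 a b a b) * trace(a) - trace(b^3 a b a b a)   [inverse elimination on a] = x*y^3*z^2 - x^2*y^2*z - y^2*z^3 - x*y^3 - x*y*z^2 + x^2*z + 2*y^2*z + z^3 + 2*x*y - 3*z
and trace(b a^-1 b^3 a^-1 b a) = trace(b a b a^-1 b^3) * trace(a) - trace(b a b a^-1 b^3 a)   [inverse elimination on a] = x^2*y^4*z - x^3*y^3 - 2*x*y^3*z^2 - x^2*y^2*z + y^2*z^3 + 2*x^3*y + 2*x*y^3 + 3*x*y*z^2 - x^2*z - 2*y^2*z - z^3 - 5*x*y + 3*z
trace(a^-1 b^3 a^-1 b a^-1 b) = trace(b a^-1 b^3 a^-1 b) * trace(a) - trace(b a^-1 b^3 a^-1 b a)   [inverse elimination on a] = x^3*y^5 - 3*x^2*y^4*z - 2*x^3*y^3 + 3*x*y^3*z^2 + 5*x^2*y^2*z - y^2*z^3 - 2*x*y^3 - 4*x*y*z^2 + 2*y^2*z + z^3 + 4*x*y - 3*z
trace(a^-1 b^3 a^-1 b a^-1 b^-1) = trace(a^-1 b^3 a^-1 b a^-1) * trace(b) - trace(a^-1 b^3 a^-1 b a^-1 b)   [inverse elimination on b] = x^2*y^4*z - x*y^5 - 2*x*y^3*z^2 - 2*x^2*y^2*z + y^4*z + y^2*z^3 + 4*x*y^3 + 3*x*y*z^2 - 4*y^2*z - z^3 - 3*x*y + 3*z
next, trace(a^-1 b^3 a^-1 b a^-1 b^-2) = trace(a^-1 b^3 a^-1 b a^-1 b^-1) * trace(b) - trace(a^-1 b^3 a^-1 b a^-1)   [inverse elimination on b] = x^2*y^5*z - x^3*y^4 - x*y^6 - 2*x*y^4*z^2 + y^5*z + y^3*z^3 + 2*x^3*y^2 + 5*x*y^4 + 2*x*y^2*z^2 - 3*x^2*y*z - 5*y^3*z - y*z^3 - 5*x*y^2 + x*z^2 + 5*y*z - x

x^2*y^5*z - x^3*y^4 - x*y^6 - 2*x*y^4*z^2 + y^5*z + y^3*z^3 + 2*x^3*y^2 + 5*x*y^4 + 2*x*y^2*z^2 - 3*x^2*y*z - 5*y^3*z - y*z^3 - 5*x*y^2 + x*z^2 + 5*y*z - x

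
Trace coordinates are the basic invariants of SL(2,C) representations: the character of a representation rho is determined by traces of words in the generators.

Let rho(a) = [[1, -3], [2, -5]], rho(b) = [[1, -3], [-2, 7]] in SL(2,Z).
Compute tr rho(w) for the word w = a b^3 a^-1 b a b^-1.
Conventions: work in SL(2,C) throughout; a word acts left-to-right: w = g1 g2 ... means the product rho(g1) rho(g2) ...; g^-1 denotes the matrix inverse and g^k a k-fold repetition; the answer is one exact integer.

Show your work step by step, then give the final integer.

rho(a) = [[1, -3], [2, -5]]
... * rho(b) = [[1, -3], [-2, 7]]  ->  [[7, -24], [12, -41]]
... * rho(b) = [[1, -3], [-2, 7]]  ->  [[55, -189], [94, -323]]
... * rho(b) = [[1, -3], [-2, 7]]  ->  [[433, -1488], [740, -2543]]
... * rho(a^-1) = [[-5, 3], [-2, 1]]  ->  [[811, -189], [1386, -323]]
... * rho(b) = [[1, -3], [-2, 7]]  ->  [[1189, -3756], [2032, -6419]]
... * rho(a) = [[1, -3], [2, -5]]  ->  [[-6323, 15213], [-10806, 25999]]
... * rho(b^-1) = [[7, 3], [2, 1]]  ->  [[-13835, -3756], [-23644, -6419]]
tr = -13835 + -6419 = -20254

-20254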